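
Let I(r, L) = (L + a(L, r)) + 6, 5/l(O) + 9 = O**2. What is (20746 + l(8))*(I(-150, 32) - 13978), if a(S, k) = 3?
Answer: -289138269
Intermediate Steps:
l(O) = 5/(-9 + O**2)
I(r, L) = 9 + L (I(r, L) = (L + 3) + 6 = (3 + L) + 6 = 9 + L)
(20746 + l(8))*(I(-150, 32) - 13978) = (20746 + 5/(-9 + 8**2))*((9 + 32) - 13978) = (20746 + 5/(-9 + 64))*(41 - 13978) = (20746 + 5/55)*(-13937) = (20746 + 5*(1/55))*(-13937) = (20746 + 1/11)*(-13937) = (228207/11)*(-13937) = -289138269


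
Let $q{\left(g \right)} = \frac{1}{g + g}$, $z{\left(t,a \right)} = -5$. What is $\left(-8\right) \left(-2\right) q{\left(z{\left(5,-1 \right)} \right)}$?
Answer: $- \frac{8}{5} \approx -1.6$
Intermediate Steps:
$q{\left(g \right)} = \frac{1}{2 g}$
$\left(-8\right) \left(-2\right) q{\left(z{\left(5,-1 \right)} \right)} = \left(-8\right) \left(-2\right) \frac{1}{2 \left(-5\right)} = 16 \cdot \frac{1}{2} \left(- \frac{1}{5}\right) = 16 \left(- \frac{1}{10}\right) = - \frac{8}{5}$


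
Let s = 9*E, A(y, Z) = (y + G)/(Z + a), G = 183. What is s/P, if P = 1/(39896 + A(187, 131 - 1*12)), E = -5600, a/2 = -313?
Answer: -339811953600/169 ≈ -2.0107e+9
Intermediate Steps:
a = -626 (a = 2*(-313) = -626)
A(y, Z) = (183 + y)/(-626 + Z) (A(y, Z) = (y + 183)/(Z - 626) = (183 + y)/(-626 + Z))
P = 507/20226902 (P = 1/(39896 + (183 + 187)/(-626 + (131 - 1*12))) = 1/(39896 + 370/(-626 + (131 - 12))) = 1/(39896 + 370/(-626 + 119)) = 1/(39896 + 370/(-507)) = 1/(39896 - 1/507*370) = 1/(39896 - 370/507) = 1/(20226902/507) = 507/20226902 ≈ 2.5066e-5)
s = -50400 (s = 9*(-5600) = -50400)
s/P = -50400/507/20226902 = -50400*20226902/507 = -339811953600/169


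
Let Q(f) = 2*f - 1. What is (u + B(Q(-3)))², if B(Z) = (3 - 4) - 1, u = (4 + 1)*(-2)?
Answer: 144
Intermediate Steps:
Q(f) = -1 + 2*f
u = -10 (u = 5*(-2) = -10)
B(Z) = -2 (B(Z) = -1 - 1 = -2)
(u + B(Q(-3)))² = (-10 - 2)² = (-12)² = 144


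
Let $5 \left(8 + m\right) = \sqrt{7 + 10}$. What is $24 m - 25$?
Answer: $-217 + \frac{24 \sqrt{17}}{5} \approx -197.21$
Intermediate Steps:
$m = -8 + \frac{\sqrt{17}}{5}$ ($m = -8 + \frac{\sqrt{7 + 10}}{5} = -8 + \frac{\sqrt{17}}{5} \approx -7.1754$)
$24 m - 25 = 24 \left(-8 + \frac{\sqrt{17}}{5}\right) - 25 = \left(-192 + \frac{24 \sqrt{17}}{5}\right) - 25 = -217 + \frac{24 \sqrt{17}}{5}$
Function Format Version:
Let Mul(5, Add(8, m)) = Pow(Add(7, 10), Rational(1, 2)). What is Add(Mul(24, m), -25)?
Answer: Add(-217, Mul(Rational(24, 5), Pow(17, Rational(1, 2)))) ≈ -197.21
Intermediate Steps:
m = Add(-8, Mul(Rational(1, 5), Pow(17, Rational(1, 2)))) (m = Add(-8, Mul(Rational(1, 5), Pow(Add(7, 10), Rational(1, 2)))) = Add(-8, Mul(Rational(1, 5), Pow(17, Rational(1, 2)))) ≈ -7.1754)
Add(Mul(24, m), -25) = Add(Mul(24, Add(-8, Mul(Rational(1, 5), Pow(17, Rational(1, 2))))), -25) = Add(Add(-192, Mul(Rational(24, 5), Pow(17, Rational(1, 2)))), -25) = Add(-217, Mul(Rational(24, 5), Pow(17, Rational(1, 2))))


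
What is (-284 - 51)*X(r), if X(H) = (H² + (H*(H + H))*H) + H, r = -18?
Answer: 3804930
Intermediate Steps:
X(H) = H + H² + 2*H³ (X(H) = (H² + (H*(2*H))*H) + H = (H² + (2*H²)*H) + H = (H² + 2*H³) + H = H + H² + 2*H³)
(-284 - 51)*X(r) = (-284 - 51)*(-18*(1 - 18 + 2*(-18)²)) = -(-6030)*(1 - 18 + 2*324) = -(-6030)*(1 - 18 + 648) = -(-6030)*631 = -335*(-11358) = 3804930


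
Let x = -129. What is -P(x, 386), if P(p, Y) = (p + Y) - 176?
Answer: -81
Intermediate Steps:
P(p, Y) = -176 + Y + p (P(p, Y) = (Y + p) - 176 = -176 + Y + p)
-P(x, 386) = -(-176 + 386 - 129) = -1*81 = -81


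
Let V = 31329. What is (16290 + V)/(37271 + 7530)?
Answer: 47619/44801 ≈ 1.0629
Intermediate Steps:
(16290 + V)/(37271 + 7530) = (16290 + 31329)/(37271 + 7530) = 47619/44801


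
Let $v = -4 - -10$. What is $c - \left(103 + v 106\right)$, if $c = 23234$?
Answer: $22495$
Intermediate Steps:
$v = 6$ ($v = -4 + 10 = 6$)
$c - \left(103 + v 106\right) = 23234 - \left(103 + 6 \cdot 106\right) = 23234 - \left(103 + 636\right) = 23234 - 739 = 22495$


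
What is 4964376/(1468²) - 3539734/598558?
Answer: -291046547113/80619178462 ≈ -3.6101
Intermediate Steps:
4964376/(1468²) - 3539734/598558 = 4964376/2155024 - 3539734*1/598558 = 4964376*(1/2155024) - 1769867/299279 = 620547/269378 - 1769867/299279 = -291046547113/80619178462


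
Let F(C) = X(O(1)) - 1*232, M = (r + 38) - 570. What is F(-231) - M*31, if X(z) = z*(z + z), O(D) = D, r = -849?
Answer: 42581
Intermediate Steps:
M = -1381 (M = (-849 + 38) - 570 = -811 - 570 = -1381)
X(z) = 2*z² (X(z) = z*(2*z) = 2*z²)
F(C) = -230 (F(C) = 2*1² - 1*232 = 2*1 - 232 = 2 - 232 = -230)
F(-231) - M*31 = -230 - (-1381)*31 = -230 - 1*(-42811) = -230 + 42811 = 42581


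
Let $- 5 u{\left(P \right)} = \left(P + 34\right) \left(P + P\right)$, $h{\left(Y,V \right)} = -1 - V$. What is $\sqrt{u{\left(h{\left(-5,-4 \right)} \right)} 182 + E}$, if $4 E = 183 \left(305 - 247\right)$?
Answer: $\frac{i \sqrt{542730}}{10} \approx 73.67 i$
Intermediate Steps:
$u{\left(P \right)} = - \frac{2 P \left(34 + P\right)}{5}$ ($u{\left(P \right)} = - \frac{\left(P + 34\right) \left(P + P\right)}{5} = - \frac{\left(34 + P\right) 2 P}{5} = - \frac{2 P \left(34 + P\right)}{5}$)
$E = \frac{5307}{2}$ ($E = \frac{183 \left(305 - 247\right)}{4} = \frac{183 \cdot 58}{4} = \frac{1}{4} \cdot 10614 = \frac{5307}{2} \approx 2653.5$)
$\sqrt{u{\left(h{\left(-5,-4 \right)} \right)} 182 + E} = \sqrt{- \frac{2 \left(-1 - -4\right) \left(34 - -3\right)}{5} \cdot 182 + \frac{5307}{2}} = \sqrt{- \frac{2 \left(-1 + 4\right) \left(34 + \left(-1 + 4\right)\right)}{5} \cdot 182 + \frac{5307}{2}} = \sqrt{\left(- \frac{2}{5}\right) 3 \left(34 + 3\right) 182 + \frac{5307}{2}} = \sqrt{\left(- \frac{2}{5}\right) 3 \cdot 37 \cdot 182 + \frac{5307}{2}} = \sqrt{\left(- \frac{222}{5}\right) 182 + \frac{5307}{2}} = \sqrt{- \frac{40404}{5} + \frac{5307}{2}} = \sqrt{- \frac{54273}{10}} = \frac{i \sqrt{542730}}{10}$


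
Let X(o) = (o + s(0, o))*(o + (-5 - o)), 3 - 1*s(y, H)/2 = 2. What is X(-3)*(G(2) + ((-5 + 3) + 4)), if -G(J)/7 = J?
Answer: -60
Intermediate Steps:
s(y, H) = 2 (s(y, H) = 6 - 2*2 = 6 - 4 = 2)
G(J) = -7*J
X(o) = -10 - 5*o (X(o) = (o + 2)*(o + (-5 - o)) = (2 + o)*(-5) = -10 - 5*o)
X(-3)*(G(2) + ((-5 + 3) + 4)) = (-10 - 5*(-3))*(-7*2 + ((-5 + 3) + 4)) = (-10 + 15)*(-14 + (-2 + 4)) = 5*(-14 + 2) = 5*(-12) = -60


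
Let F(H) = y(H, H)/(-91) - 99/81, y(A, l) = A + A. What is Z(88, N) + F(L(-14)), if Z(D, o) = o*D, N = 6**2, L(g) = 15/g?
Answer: 18155272/5733 ≈ 3166.8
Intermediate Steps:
y(A, l) = 2*A
N = 36
Z(D, o) = D*o
F(H) = -11/9 - 2*H/91 (F(H) = (2*H)/(-91) - 99/81 = (2*H)*(-1/91) - 99*1/81 = -2*H/91 - 11/9 = -11/9 - 2*H/91)
Z(88, N) + F(L(-14)) = 88*36 + (-11/9 - 30/(91*(-14))) = 3168 + (-11/9 - 30*(-1)/(91*14)) = 3168 + (-11/9 - 2/91*(-15/14)) = 3168 + (-11/9 + 15/637) = 3168 - 6872/5733 = 18155272/5733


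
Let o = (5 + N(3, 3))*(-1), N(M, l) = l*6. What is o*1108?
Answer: -25484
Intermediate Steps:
N(M, l) = 6*l
o = -23 (o = (5 + 6*3)*(-1) = (5 + 18)*(-1) = 23*(-1) = -23)
o*1108 = -23*1108 = -25484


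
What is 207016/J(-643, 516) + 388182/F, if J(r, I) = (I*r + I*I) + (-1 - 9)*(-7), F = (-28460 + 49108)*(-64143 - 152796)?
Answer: -77276989214803/24435636114172 ≈ -3.1625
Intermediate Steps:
F = -4479356472 (F = 20648*(-216939) = -4479356472)
J(r, I) = 70 + I² + I*r (J(r, I) = (I*r + I²) - 10*(-7) = (I² + I*r) + 70 = 70 + I² + I*r)
207016/J(-643, 516) + 388182/F = 207016/(70 + 516² + 516*(-643)) + 388182/(-4479356472) = 207016/(70 + 266256 - 331788) + 388182*(-1/4479356472) = 207016/(-65462) - 64697/746559412 = 207016*(-1/65462) - 64697/746559412 = -103508/32731 - 64697/746559412 = -77276989214803/24435636114172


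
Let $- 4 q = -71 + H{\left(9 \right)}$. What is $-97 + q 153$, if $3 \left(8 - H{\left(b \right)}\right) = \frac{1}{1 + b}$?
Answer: $\frac{92561}{40} \approx 2314.0$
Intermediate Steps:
$H{\left(b \right)} = 8 - \frac{1}{3 \left(1 + b\right)}$
$q = \frac{1891}{120}$ ($q = - \frac{-71 + \frac{23 + 24 \cdot 9}{3 \left(1 + 9\right)}}{4} = - \frac{-71 + \frac{23 + 216}{3 \cdot 10}}{4} = - \frac{-71 + \frac{1}{3} \cdot \frac{1}{10} \cdot 239}{4} = - \frac{-71 + \frac{239}{30}}{4} = \left(- \frac{1}{4}\right) \left(- \frac{1891}{30}\right) = \frac{1891}{120} \approx 15.758$)
$-97 + q 153 = -97 + \frac{1891}{120} \cdot 153 = -97 + \frac{96441}{40} = \frac{92561}{40}$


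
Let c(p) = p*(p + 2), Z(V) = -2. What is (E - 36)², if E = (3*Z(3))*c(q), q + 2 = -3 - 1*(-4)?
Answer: 900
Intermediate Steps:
q = -1 (q = -2 + (-3 - 1*(-4)) = -2 + (-3 + 4) = -2 + 1 = -1)
c(p) = p*(2 + p)
E = 6 (E = (3*(-2))*(-(2 - 1)) = -(-6) = -6*(-1) = 6)
(E - 36)² = (6 - 36)² = (-30)² = 900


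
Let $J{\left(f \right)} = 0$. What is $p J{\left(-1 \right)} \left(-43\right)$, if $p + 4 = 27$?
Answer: $0$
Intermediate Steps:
$p = 23$ ($p = -4 + 27 = 23$)
$p J{\left(-1 \right)} \left(-43\right) = 23 \cdot 0 \left(-43\right) = 0 \left(-43\right) = 0$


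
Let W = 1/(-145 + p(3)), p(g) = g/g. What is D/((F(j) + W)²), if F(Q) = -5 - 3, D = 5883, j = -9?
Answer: 121989888/1329409 ≈ 91.762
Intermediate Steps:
p(g) = 1
F(Q) = -8
W = -1/144 (W = 1/(-145 + 1) = 1/(-144) = -1/144 ≈ -0.0069444)
D/((F(j) + W)²) = 5883/((-8 - 1/144)²) = 5883/((-1153/144)²) = 5883/(1329409/20736) = 5883*(20736/1329409) = 121989888/1329409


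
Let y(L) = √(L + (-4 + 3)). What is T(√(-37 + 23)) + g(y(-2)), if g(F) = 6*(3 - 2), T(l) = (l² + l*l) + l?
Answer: -22 + I*√14 ≈ -22.0 + 3.7417*I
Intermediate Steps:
y(L) = √(-1 + L) (y(L) = √(L - 1) = √(-1 + L))
T(l) = l + 2*l² (T(l) = (l² + l²) + l = 2*l² + l = l + 2*l²)
g(F) = 6 (g(F) = 6*1 = 6)
T(√(-37 + 23)) + g(y(-2)) = √(-37 + 23)*(1 + 2*√(-37 + 23)) + 6 = √(-14)*(1 + 2*√(-14)) + 6 = (I*√14)*(1 + 2*(I*√14)) + 6 = (I*√14)*(1 + 2*I*√14) + 6 = I*√14*(1 + 2*I*√14) + 6 = 6 + I*√14*(1 + 2*I*√14)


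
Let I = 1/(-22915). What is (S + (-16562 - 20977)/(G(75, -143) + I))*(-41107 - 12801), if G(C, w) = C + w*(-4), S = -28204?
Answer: 5647035815584477/3706501 ≈ 1.5235e+9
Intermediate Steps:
G(C, w) = C - 4*w
I = -1/22915 ≈ -4.3640e-5
(S + (-16562 - 20977)/(G(75, -143) + I))*(-41107 - 12801) = (-28204 + (-16562 - 20977)/((75 - 4*(-143)) - 1/22915))*(-41107 - 12801) = (-28204 - 37539/((75 + 572) - 1/22915))*(-53908) = (-28204 - 37539/(647 - 1/22915))*(-53908) = (-28204 - 37539/14826004/22915)*(-53908) = (-28204 - 37539*22915/14826004)*(-53908) = (-28204 - 860206185/14826004)*(-53908) = -419012823001/14826004*(-53908) = 5647035815584477/3706501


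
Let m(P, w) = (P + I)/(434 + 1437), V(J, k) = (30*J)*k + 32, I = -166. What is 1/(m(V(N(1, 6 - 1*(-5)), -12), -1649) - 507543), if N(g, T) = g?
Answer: -1871/949613447 ≈ -1.9703e-6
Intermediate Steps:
V(J, k) = 32 + 30*J*k (V(J, k) = 30*J*k + 32 = 32 + 30*J*k)
m(P, w) = -166/1871 + P/1871 (m(P, w) = (P - 166)/(434 + 1437) = (-166 + P)/1871 = (-166 + P)*(1/1871) = -166/1871 + P/1871)
1/(m(V(N(1, 6 - 1*(-5)), -12), -1649) - 507543) = 1/((-166/1871 + (32 + 30*1*(-12))/1871) - 507543) = 1/((-166/1871 + (32 - 360)/1871) - 507543) = 1/((-166/1871 + (1/1871)*(-328)) - 507543) = 1/((-166/1871 - 328/1871) - 507543) = 1/(-494/1871 - 507543) = 1/(-949613447/1871) = -1871/949613447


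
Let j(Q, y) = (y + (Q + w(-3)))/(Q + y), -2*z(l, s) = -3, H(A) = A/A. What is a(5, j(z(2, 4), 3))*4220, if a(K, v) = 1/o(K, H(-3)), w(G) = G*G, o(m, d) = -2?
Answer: -2110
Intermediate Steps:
H(A) = 1
z(l, s) = 3/2 (z(l, s) = -1/2*(-3) = 3/2)
w(G) = G**2
j(Q, y) = (9 + Q + y)/(Q + y) (j(Q, y) = (y + (Q + (-3)**2))/(Q + y) = (y + (Q + 9))/(Q + y) = (y + (9 + Q))/(Q + y) = (9 + Q + y)/(Q + y))
a(K, v) = -1/2 (a(K, v) = 1/(-2) = -1/2)
a(5, j(z(2, 4), 3))*4220 = -1/2*4220 = -2110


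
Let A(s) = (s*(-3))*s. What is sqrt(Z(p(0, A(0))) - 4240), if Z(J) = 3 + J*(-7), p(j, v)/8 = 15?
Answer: I*sqrt(5077) ≈ 71.253*I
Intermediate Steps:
A(s) = -3*s**2 (A(s) = (-3*s)*s = -3*s**2)
p(j, v) = 120 (p(j, v) = 8*15 = 120)
Z(J) = 3 - 7*J
sqrt(Z(p(0, A(0))) - 4240) = sqrt((3 - 7*120) - 4240) = sqrt((3 - 840) - 4240) = sqrt(-837 - 4240) = sqrt(-5077) = I*sqrt(5077)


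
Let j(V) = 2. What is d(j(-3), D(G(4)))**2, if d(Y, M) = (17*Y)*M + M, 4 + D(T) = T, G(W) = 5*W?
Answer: 313600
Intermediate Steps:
D(T) = -4 + T
d(Y, M) = M + 17*M*Y (d(Y, M) = 17*M*Y + M = M + 17*M*Y)
d(j(-3), D(G(4)))**2 = ((-4 + 5*4)*(1 + 17*2))**2 = ((-4 + 20)*(1 + 34))**2 = (16*35)**2 = 560**2 = 313600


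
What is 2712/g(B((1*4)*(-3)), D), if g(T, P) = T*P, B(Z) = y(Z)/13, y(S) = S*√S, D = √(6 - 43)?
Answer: 1469*√111/111 ≈ 139.43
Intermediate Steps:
D = I*√37 (D = √(-37) = I*√37 ≈ 6.0828*I)
y(S) = S^(3/2)
B(Z) = Z^(3/2)/13
g(T, P) = P*T
2712/g(B((1*4)*(-3)), D) = 2712/(((I*√37)*(((1*4)*(-3))^(3/2)/13))) = 2712/(((I*√37)*((4*(-3))^(3/2)/13))) = 2712/(((I*√37)*((-12)^(3/2)/13))) = 2712/(((I*√37)*((-24*I*√3)/13))) = 2712/(((I*√37)*(-24*I*√3/13))) = 2712/((24*√111/13)) = 2712*(13*√111/2664) = 1469*√111/111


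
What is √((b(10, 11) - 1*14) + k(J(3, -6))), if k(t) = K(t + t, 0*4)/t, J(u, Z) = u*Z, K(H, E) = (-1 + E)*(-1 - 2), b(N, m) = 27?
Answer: √462/6 ≈ 3.5824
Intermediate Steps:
K(H, E) = 3 - 3*E (K(H, E) = (-1 + E)*(-3) = 3 - 3*E)
J(u, Z) = Z*u
k(t) = 3/t (k(t) = (3 - 0*4)/t = (3 - 3*0)/t = (3 + 0)/t = 3/t)
√((b(10, 11) - 1*14) + k(J(3, -6))) = √((27 - 1*14) + 3/((-6*3))) = √((27 - 14) + 3/(-18)) = √(13 + 3*(-1/18)) = √(13 - ⅙) = √(77/6) = √462/6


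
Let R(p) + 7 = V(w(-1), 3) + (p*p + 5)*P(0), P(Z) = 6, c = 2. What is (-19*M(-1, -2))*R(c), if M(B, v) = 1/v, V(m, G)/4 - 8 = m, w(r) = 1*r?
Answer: 1425/2 ≈ 712.50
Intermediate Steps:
w(r) = r
V(m, G) = 32 + 4*m
R(p) = 51 + 6*p² (R(p) = -7 + ((32 + 4*(-1)) + (p*p + 5)*6) = -7 + ((32 - 4) + (p² + 5)*6) = -7 + (28 + (5 + p²)*6) = -7 + (28 + (30 + 6*p²)) = -7 + (58 + 6*p²) = 51 + 6*p²)
(-19*M(-1, -2))*R(c) = (-19/(-2))*(51 + 6*2²) = (-19*(-½))*(51 + 6*4) = 19*(51 + 24)/2 = (19/2)*75 = 1425/2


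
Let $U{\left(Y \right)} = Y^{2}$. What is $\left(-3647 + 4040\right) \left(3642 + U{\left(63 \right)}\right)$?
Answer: $2991123$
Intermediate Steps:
$\left(-3647 + 4040\right) \left(3642 + U{\left(63 \right)}\right) = \left(-3647 + 4040\right) \left(3642 + 63^{2}\right) = 393 \left(3642 + 3969\right) = 393 \cdot 7611 = 2991123$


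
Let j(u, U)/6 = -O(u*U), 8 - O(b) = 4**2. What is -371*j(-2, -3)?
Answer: -17808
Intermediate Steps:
O(b) = -8 (O(b) = 8 - 1*4**2 = 8 - 1*16 = 8 - 16 = -8)
j(u, U) = 48 (j(u, U) = 6*(-1*(-8)) = 6*8 = 48)
-371*j(-2, -3) = -371*48 = -17808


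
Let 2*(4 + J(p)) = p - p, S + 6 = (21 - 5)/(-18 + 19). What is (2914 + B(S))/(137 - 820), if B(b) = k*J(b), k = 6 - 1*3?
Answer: -2902/683 ≈ -4.2489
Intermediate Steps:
S = 10 (S = -6 + (21 - 5)/(-18 + 19) = -6 + 16/1 = -6 + 16*1 = -6 + 16 = 10)
J(p) = -4 (J(p) = -4 + (p - p)/2 = -4 + (½)*0 = -4 + 0 = -4)
k = 3 (k = 6 - 3 = 3)
B(b) = -12 (B(b) = 3*(-4) = -12)
(2914 + B(S))/(137 - 820) = (2914 - 12)/(137 - 820) = 2902/(-683) = 2902*(-1/683) = -2902/683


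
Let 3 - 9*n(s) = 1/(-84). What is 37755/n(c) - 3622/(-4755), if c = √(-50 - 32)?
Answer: 135721835266/1203015 ≈ 1.1282e+5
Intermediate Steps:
c = I*√82 (c = √(-82) = I*√82 ≈ 9.0554*I)
n(s) = 253/756 (n(s) = ⅓ - ⅑/(-84) = ⅓ - ⅑*(-1/84) = ⅓ + 1/756 = 253/756)
37755/n(c) - 3622/(-4755) = 37755/(253/756) - 3622/(-4755) = 37755*(756/253) - 3622*(-1/4755) = 28542780/253 + 3622/4755 = 135721835266/1203015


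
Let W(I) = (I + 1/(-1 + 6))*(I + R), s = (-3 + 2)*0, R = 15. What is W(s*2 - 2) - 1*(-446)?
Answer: 2113/5 ≈ 422.60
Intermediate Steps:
s = 0 (s = -1*0 = 0)
W(I) = (15 + I)*(⅕ + I) (W(I) = (I + 1/(-1 + 6))*(I + 15) = (I + 1/5)*(15 + I) = (I + ⅕)*(15 + I) = (⅕ + I)*(15 + I) = (15 + I)*(⅕ + I))
W(s*2 - 2) - 1*(-446) = (3 + (0*2 - 2)² + 76*(0*2 - 2)/5) - 1*(-446) = (3 + (0 - 2)² + 76*(0 - 2)/5) + 446 = (3 + (-2)² + (76/5)*(-2)) + 446 = (3 + 4 - 152/5) + 446 = -117/5 + 446 = 2113/5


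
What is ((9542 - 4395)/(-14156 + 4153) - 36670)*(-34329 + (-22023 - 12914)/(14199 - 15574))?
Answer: 17301731175257766/13754125 ≈ 1.2579e+9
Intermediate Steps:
((9542 - 4395)/(-14156 + 4153) - 36670)*(-34329 + (-22023 - 12914)/(14199 - 15574)) = (5147/(-10003) - 36670)*(-34329 - 34937/(-1375)) = (5147*(-1/10003) - 36670)*(-34329 - 34937*(-1/1375)) = (-5147/10003 - 36670)*(-34329 + 34937/1375) = -366815157/10003*(-47167438/1375) = 17301731175257766/13754125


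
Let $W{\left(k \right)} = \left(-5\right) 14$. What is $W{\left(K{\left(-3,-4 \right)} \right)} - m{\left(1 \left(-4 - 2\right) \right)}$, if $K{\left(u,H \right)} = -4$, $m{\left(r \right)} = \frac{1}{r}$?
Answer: $- \frac{419}{6} \approx -69.833$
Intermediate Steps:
$W{\left(k \right)} = -70$
$W{\left(K{\left(-3,-4 \right)} \right)} - m{\left(1 \left(-4 - 2\right) \right)} = -70 - \frac{1}{1 \left(-4 - 2\right)} = -70 - \frac{1}{1 \left(-6\right)} = -70 - \frac{1}{-6} = -70 - - \frac{1}{6} = -70 + \frac{1}{6} = - \frac{419}{6}$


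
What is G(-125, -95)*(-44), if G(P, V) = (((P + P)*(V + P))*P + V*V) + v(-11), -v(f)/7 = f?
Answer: 302099512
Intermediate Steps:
v(f) = -7*f
G(P, V) = 77 + V² + 2*P²*(P + V) (G(P, V) = (((P + P)*(V + P))*P + V*V) - 7*(-11) = (((2*P)*(P + V))*P + V²) + 77 = ((2*P*(P + V))*P + V²) + 77 = (2*P²*(P + V) + V²) + 77 = (V² + 2*P²*(P + V)) + 77 = 77 + V² + 2*P²*(P + V))
G(-125, -95)*(-44) = (77 + (-95)² + 2*(-125)³ + 2*(-95)*(-125)²)*(-44) = (77 + 9025 + 2*(-1953125) + 2*(-95)*15625)*(-44) = (77 + 9025 - 3906250 - 2968750)*(-44) = -6865898*(-44) = 302099512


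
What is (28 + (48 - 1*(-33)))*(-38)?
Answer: -4142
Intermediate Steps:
(28 + (48 - 1*(-33)))*(-38) = (28 + (48 + 33))*(-38) = (28 + 81)*(-38) = 109*(-38) = -4142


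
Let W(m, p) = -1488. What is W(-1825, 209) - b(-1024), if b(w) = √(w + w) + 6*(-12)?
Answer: -1416 - 32*I*√2 ≈ -1416.0 - 45.255*I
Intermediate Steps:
b(w) = -72 + √2*√w (b(w) = √(2*w) - 72 = √2*√w - 72 = -72 + √2*√w)
W(-1825, 209) - b(-1024) = -1488 - (-72 + √2*√(-1024)) = -1488 - (-72 + √2*(32*I)) = -1488 - (-72 + 32*I*√2) = -1488 + (72 - 32*I*√2) = -1416 - 32*I*√2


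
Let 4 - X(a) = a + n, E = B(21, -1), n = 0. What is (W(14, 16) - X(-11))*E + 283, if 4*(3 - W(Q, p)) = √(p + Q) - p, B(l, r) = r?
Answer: 291 + √30/4 ≈ 292.37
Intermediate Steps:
E = -1
X(a) = 4 - a (X(a) = 4 - (a + 0) = 4 - a)
W(Q, p) = 3 - √(Q + p)/4 + p/4 (W(Q, p) = 3 - (√(p + Q) - p)/4 = 3 - (√(Q + p) - p)/4 = 3 + (-√(Q + p)/4 + p/4) = 3 - √(Q + p)/4 + p/4)
(W(14, 16) - X(-11))*E + 283 = ((3 - √(14 + 16)/4 + (¼)*16) - (4 - 1*(-11)))*(-1) + 283 = ((3 - √30/4 + 4) - (4 + 11))*(-1) + 283 = ((7 - √30/4) - 1*15)*(-1) + 283 = ((7 - √30/4) - 15)*(-1) + 283 = (-8 - √30/4)*(-1) + 283 = (8 + √30/4) + 283 = 291 + √30/4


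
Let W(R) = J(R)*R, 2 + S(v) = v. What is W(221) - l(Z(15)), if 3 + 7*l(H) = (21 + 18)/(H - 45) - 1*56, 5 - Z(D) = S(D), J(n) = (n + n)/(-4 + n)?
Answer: 5275292/11501 ≈ 458.68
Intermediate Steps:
S(v) = -2 + v
J(n) = 2*n/(-4 + n) (J(n) = (2*n)/(-4 + n) = 2*n/(-4 + n))
Z(D) = 7 - D (Z(D) = 5 - (-2 + D) = 5 + (2 - D) = 7 - D)
W(R) = 2*R²/(-4 + R) (W(R) = (2*R/(-4 + R))*R = 2*R²/(-4 + R))
l(H) = -59/7 + 39/(7*(-45 + H)) (l(H) = -3/7 + ((21 + 18)/(H - 45) - 1*56)/7 = -3/7 + (39/(-45 + H) - 56)/7 = -3/7 + (-56 + 39/(-45 + H))/7 = -3/7 + (-8 + 39/(7*(-45 + H))) = -59/7 + 39/(7*(-45 + H)))
W(221) - l(Z(15)) = 2*221²/(-4 + 221) - (2694 - 59*(7 - 1*15))/(7*(-45 + (7 - 1*15))) = 2*48841/217 - (2694 - 59*(7 - 15))/(7*(-45 + (7 - 15))) = 2*48841*(1/217) - (2694 - 59*(-8))/(7*(-45 - 8)) = 97682/217 - (2694 + 472)/(7*(-53)) = 97682/217 - (-1)*3166/(7*53) = 97682/217 - 1*(-3166/371) = 97682/217 + 3166/371 = 5275292/11501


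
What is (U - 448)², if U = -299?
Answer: 558009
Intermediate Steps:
(U - 448)² = (-299 - 448)² = (-747)² = 558009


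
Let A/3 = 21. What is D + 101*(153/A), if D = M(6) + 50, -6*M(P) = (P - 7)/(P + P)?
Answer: 148831/504 ≈ 295.30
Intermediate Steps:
A = 63 (A = 3*21 = 63)
M(P) = -(-7 + P)/(12*P) (M(P) = -(P - 7)/(6*(P + P)) = -(-7 + P)/(6*(2*P)) = -(-7 + P)*1/(2*P)/6 = -(-7 + P)/(12*P))
D = 3601/72 (D = (1/12)*(7 - 1*6)/6 + 50 = (1/12)*(1/6)*(7 - 6) + 50 = (1/12)*(1/6)*1 + 50 = 1/72 + 50 = 3601/72 ≈ 50.014)
D + 101*(153/A) = 3601/72 + 101*(153/63) = 3601/72 + 101*(153*(1/63)) = 3601/72 + 101*(17/7) = 3601/72 + 1717/7 = 148831/504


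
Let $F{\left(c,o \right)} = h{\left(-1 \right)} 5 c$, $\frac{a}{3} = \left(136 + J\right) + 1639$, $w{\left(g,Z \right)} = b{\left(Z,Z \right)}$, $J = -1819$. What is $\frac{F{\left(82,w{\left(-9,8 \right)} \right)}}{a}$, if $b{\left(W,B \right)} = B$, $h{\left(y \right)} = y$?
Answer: $\frac{205}{66} \approx 3.1061$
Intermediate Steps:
$w{\left(g,Z \right)} = Z$
$a = -132$ ($a = 3 \left(\left(136 - 1819\right) + 1639\right) = 3 \left(-1683 + 1639\right) = 3 \left(-44\right) = -132$)
$F{\left(c,o \right)} = - 5 c$ ($F{\left(c,o \right)} = \left(-1\right) 5 c = - 5 c$)
$\frac{F{\left(82,w{\left(-9,8 \right)} \right)}}{a} = \frac{\left(-5\right) 82}{-132} = \left(-410\right) \left(- \frac{1}{132}\right) = \frac{205}{66}$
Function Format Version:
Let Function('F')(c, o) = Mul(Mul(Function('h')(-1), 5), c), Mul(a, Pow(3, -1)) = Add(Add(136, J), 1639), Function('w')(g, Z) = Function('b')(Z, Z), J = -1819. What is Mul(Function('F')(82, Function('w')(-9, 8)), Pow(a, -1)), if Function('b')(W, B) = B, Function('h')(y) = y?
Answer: Rational(205, 66) ≈ 3.1061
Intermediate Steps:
Function('w')(g, Z) = Z
a = -132 (a = Mul(3, Add(Add(136, -1819), 1639)) = Mul(3, Add(-1683, 1639)) = Mul(3, -44) = -132)
Function('F')(c, o) = Mul(-5, c) (Function('F')(c, o) = Mul(Mul(-1, 5), c) = Mul(-5, c))
Mul(Function('F')(82, Function('w')(-9, 8)), Pow(a, -1)) = Mul(Mul(-5, 82), Pow(-132, -1)) = Mul(-410, Rational(-1, 132)) = Rational(205, 66)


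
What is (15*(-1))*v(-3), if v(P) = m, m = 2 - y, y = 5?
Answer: 45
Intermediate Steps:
m = -3 (m = 2 - 1*5 = 2 - 5 = -3)
v(P) = -3
(15*(-1))*v(-3) = (15*(-1))*(-3) = -15*(-3) = 45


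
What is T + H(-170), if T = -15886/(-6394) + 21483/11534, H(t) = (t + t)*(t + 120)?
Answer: 627021661713/36874198 ≈ 17004.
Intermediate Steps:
H(t) = 2*t*(120 + t) (H(t) = (2*t)*(120 + t) = 2*t*(120 + t))
T = 160295713/36874198 (T = -15886*(-1/6394) + 21483*(1/11534) = 7943/3197 + 21483/11534 = 160295713/36874198 ≈ 4.3471)
T + H(-170) = 160295713/36874198 + 2*(-170)*(120 - 170) = 160295713/36874198 + 2*(-170)*(-50) = 160295713/36874198 + 17000 = 627021661713/36874198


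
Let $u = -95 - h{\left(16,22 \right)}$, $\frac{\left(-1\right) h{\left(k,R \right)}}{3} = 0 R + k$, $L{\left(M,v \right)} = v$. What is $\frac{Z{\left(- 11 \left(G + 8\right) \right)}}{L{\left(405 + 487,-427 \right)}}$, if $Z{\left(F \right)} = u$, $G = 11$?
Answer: $\frac{47}{427} \approx 0.11007$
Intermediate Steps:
$h{\left(k,R \right)} = - 3 k$ ($h{\left(k,R \right)} = - 3 \left(0 R + k\right) = - 3 \left(0 + k\right) = - 3 k$)
$u = -47$ ($u = -95 - \left(-3\right) 16 = -95 - -48 = -95 + 48 = -47$)
$Z{\left(F \right)} = -47$
$\frac{Z{\left(- 11 \left(G + 8\right) \right)}}{L{\left(405 + 487,-427 \right)}} = - \frac{47}{-427} = \left(-47\right) \left(- \frac{1}{427}\right) = \frac{47}{427}$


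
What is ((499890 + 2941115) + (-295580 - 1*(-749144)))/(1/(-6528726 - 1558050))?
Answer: -31494507119544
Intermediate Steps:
((499890 + 2941115) + (-295580 - 1*(-749144)))/(1/(-6528726 - 1558050)) = (3441005 + (-295580 + 749144))/(1/(-8086776)) = (3441005 + 453564)/(-1/8086776) = 3894569*(-8086776) = -31494507119544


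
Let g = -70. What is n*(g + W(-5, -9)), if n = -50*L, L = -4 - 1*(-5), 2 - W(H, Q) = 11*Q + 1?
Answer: -1500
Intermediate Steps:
W(H, Q) = 1 - 11*Q (W(H, Q) = 2 - (11*Q + 1) = 2 - (1 + 11*Q) = 2 + (-1 - 11*Q) = 1 - 11*Q)
L = 1 (L = -4 + 5 = 1)
n = -50 (n = -50*1 = -50)
n*(g + W(-5, -9)) = -50*(-70 + (1 - 11*(-9))) = -50*(-70 + (1 + 99)) = -50*(-70 + 100) = -50*30 = -1500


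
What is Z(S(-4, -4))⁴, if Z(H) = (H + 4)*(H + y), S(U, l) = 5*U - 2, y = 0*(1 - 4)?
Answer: 24591257856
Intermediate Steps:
y = 0 (y = 0*(-3) = 0)
S(U, l) = -2 + 5*U
Z(H) = H*(4 + H) (Z(H) = (H + 4)*(H + 0) = (4 + H)*H = H*(4 + H))
Z(S(-4, -4))⁴ = ((-2 + 5*(-4))*(4 + (-2 + 5*(-4))))⁴ = ((-2 - 20)*(4 + (-2 - 20)))⁴ = (-22*(4 - 22))⁴ = (-22*(-18))⁴ = 396⁴ = 24591257856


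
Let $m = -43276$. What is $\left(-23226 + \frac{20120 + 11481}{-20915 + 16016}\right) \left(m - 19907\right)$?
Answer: $\frac{2397074037275}{1633} \approx 1.4679 \cdot 10^{9}$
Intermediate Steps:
$\left(-23226 + \frac{20120 + 11481}{-20915 + 16016}\right) \left(m - 19907\right) = \left(-23226 + \frac{20120 + 11481}{-20915 + 16016}\right) \left(-43276 - 19907\right) = \left(-23226 + \frac{31601}{-4899}\right) \left(-63183\right) = \left(-23226 + 31601 \left(- \frac{1}{4899}\right)\right) \left(-63183\right) = \left(-23226 - \frac{31601}{4899}\right) \left(-63183\right) = \left(- \frac{113815775}{4899}\right) \left(-63183\right) = \frac{2397074037275}{1633}$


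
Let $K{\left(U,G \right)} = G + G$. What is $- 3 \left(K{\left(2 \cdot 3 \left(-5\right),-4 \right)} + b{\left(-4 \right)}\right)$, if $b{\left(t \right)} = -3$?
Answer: $33$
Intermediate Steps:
$K{\left(U,G \right)} = 2 G$
$- 3 \left(K{\left(2 \cdot 3 \left(-5\right),-4 \right)} + b{\left(-4 \right)}\right) = - 3 \left(2 \left(-4\right) - 3\right) = - 3 \left(-8 - 3\right) = \left(-3\right) \left(-11\right) = 33$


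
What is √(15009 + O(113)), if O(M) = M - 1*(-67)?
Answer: √15189 ≈ 123.24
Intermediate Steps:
O(M) = 67 + M (O(M) = M + 67 = 67 + M)
√(15009 + O(113)) = √(15009 + (67 + 113)) = √(15009 + 180) = √15189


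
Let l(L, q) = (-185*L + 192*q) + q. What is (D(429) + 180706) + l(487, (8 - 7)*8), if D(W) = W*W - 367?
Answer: 275829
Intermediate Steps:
D(W) = -367 + W² (D(W) = W² - 367 = -367 + W²)
l(L, q) = -185*L + 193*q
(D(429) + 180706) + l(487, (8 - 7)*8) = ((-367 + 429²) + 180706) + (-185*487 + 193*((8 - 7)*8)) = ((-367 + 184041) + 180706) + (-90095 + 193*(1*8)) = (183674 + 180706) + (-90095 + 193*8) = 364380 + (-90095 + 1544) = 364380 - 88551 = 275829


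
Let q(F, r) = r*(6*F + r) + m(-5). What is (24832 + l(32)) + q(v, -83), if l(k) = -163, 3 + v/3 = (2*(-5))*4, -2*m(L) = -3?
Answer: 191603/2 ≈ 95802.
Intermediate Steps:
m(L) = 3/2 (m(L) = -½*(-3) = 3/2)
v = -129 (v = -9 + 3*((2*(-5))*4) = -9 + 3*(-10*4) = -9 + 3*(-40) = -9 - 120 = -129)
q(F, r) = 3/2 + r*(r + 6*F) (q(F, r) = r*(6*F + r) + 3/2 = r*(r + 6*F) + 3/2 = 3/2 + r*(r + 6*F))
(24832 + l(32)) + q(v, -83) = (24832 - 163) + (3/2 + (-83)² + 6*(-129)*(-83)) = 24669 + (3/2 + 6889 + 64242) = 24669 + 142265/2 = 191603/2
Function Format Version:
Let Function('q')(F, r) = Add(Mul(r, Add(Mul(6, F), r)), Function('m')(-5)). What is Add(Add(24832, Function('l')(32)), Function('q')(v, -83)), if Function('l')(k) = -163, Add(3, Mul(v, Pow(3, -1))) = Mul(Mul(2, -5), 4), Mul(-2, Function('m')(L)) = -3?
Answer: Rational(191603, 2) ≈ 95802.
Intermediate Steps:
Function('m')(L) = Rational(3, 2) (Function('m')(L) = Mul(Rational(-1, 2), -3) = Rational(3, 2))
v = -129 (v = Add(-9, Mul(3, Mul(Mul(2, -5), 4))) = Add(-9, Mul(3, Mul(-10, 4))) = Add(-9, Mul(3, -40)) = Add(-9, -120) = -129)
Function('q')(F, r) = Add(Rational(3, 2), Mul(r, Add(r, Mul(6, F)))) (Function('q')(F, r) = Add(Mul(r, Add(Mul(6, F), r)), Rational(3, 2)) = Add(Mul(r, Add(r, Mul(6, F))), Rational(3, 2)) = Add(Rational(3, 2), Mul(r, Add(r, Mul(6, F)))))
Add(Add(24832, Function('l')(32)), Function('q')(v, -83)) = Add(Add(24832, -163), Add(Rational(3, 2), Pow(-83, 2), Mul(6, -129, -83))) = Add(24669, Add(Rational(3, 2), 6889, 64242)) = Add(24669, Rational(142265, 2)) = Rational(191603, 2)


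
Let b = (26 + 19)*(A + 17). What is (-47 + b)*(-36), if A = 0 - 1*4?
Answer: -19368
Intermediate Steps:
A = -4 (A = 0 - 4 = -4)
b = 585 (b = (26 + 19)*(-4 + 17) = 45*13 = 585)
(-47 + b)*(-36) = (-47 + 585)*(-36) = 538*(-36) = -19368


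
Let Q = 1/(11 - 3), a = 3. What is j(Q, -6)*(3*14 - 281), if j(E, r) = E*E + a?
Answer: -46127/64 ≈ -720.73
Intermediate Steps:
Q = 1/8 ≈ 0.12500
j(E, r) = 3 + E**2 (j(E, r) = E*E + 3 = E**2 + 3 = 3 + E**2)
j(Q, -6)*(3*14 - 281) = (3 + (1/8)**2)*(3*14 - 281) = (3 + 1/64)*(42 - 281) = (193/64)*(-239) = -46127/64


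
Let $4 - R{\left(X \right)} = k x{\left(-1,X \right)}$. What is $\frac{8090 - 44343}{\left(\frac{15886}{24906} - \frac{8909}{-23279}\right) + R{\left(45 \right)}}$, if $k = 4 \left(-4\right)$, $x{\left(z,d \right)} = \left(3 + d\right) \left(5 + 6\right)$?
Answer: $- \frac{10509504958911}{2450474755798} \approx -4.2888$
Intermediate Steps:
$x{\left(z,d \right)} = 33 + 11 d$ ($x{\left(z,d \right)} = \left(3 + d\right) 11 = 33 + 11 d$)
$k = -16$
$R{\left(X \right)} = 532 + 176 X$ ($R{\left(X \right)} = 4 - - 16 \left(33 + 11 X\right) = 4 - \left(-528 - 176 X\right) = 4 + \left(528 + 176 X\right) = 532 + 176 X$)
$\frac{8090 - 44343}{\left(\frac{15886}{24906} - \frac{8909}{-23279}\right) + R{\left(45 \right)}} = \frac{8090 - 44343}{\left(\frac{15886}{24906} - \frac{8909}{-23279}\right) + \left(532 + 176 \cdot 45\right)} = - \frac{36253}{\left(15886 \cdot \frac{1}{24906} - - \frac{8909}{23279}\right) + \left(532 + 7920\right)} = - \frac{36253}{\left(\frac{7943}{12453} + \frac{8909}{23279}\right) + 8452} = - \frac{36253}{\frac{295848874}{289893387} + 8452} = - \frac{36253}{\frac{2450474755798}{289893387}} = \left(-36253\right) \frac{289893387}{2450474755798} = - \frac{10509504958911}{2450474755798}$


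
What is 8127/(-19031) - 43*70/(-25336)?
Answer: -74311181/241084708 ≈ -0.30824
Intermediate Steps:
8127/(-19031) - 43*70/(-25336) = 8127*(-1/19031) - 3010*(-1/25336) = -8127/19031 + 1505/12668 = -74311181/241084708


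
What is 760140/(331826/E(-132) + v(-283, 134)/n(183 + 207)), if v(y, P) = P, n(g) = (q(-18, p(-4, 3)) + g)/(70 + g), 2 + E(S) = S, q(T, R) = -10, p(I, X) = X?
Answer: -107517580/327317 ≈ -328.48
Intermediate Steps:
E(S) = -2 + S
n(g) = (-10 + g)/(70 + g)
760140/(331826/E(-132) + v(-283, 134)/n(183 + 207)) = 760140/(331826/(-2 - 132) + 134/(((-10 + (183 + 207))/(70 + (183 + 207))))) = 760140/(331826/(-134) + 134/(((-10 + 390)/(70 + 390)))) = 760140/(331826*(-1/134) + 134/((380/460))) = 760140/(-165913/67 + 134/(((1/460)*380))) = 760140/(-165913/67 + 134/(19/23)) = 760140/(-165913/67 + 134*(23/19)) = 760140/(-165913/67 + 3082/19) = 760140/(-2945853/1273) = 760140*(-1273/2945853) = -107517580/327317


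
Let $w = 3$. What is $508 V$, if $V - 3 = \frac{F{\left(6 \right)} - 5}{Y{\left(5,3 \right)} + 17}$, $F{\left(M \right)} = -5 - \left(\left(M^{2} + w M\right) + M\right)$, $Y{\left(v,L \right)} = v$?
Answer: $- \frac{1016}{11} \approx -92.364$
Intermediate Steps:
$F{\left(M \right)} = -5 - M^{2} - 4 M$ ($F{\left(M \right)} = -5 - \left(\left(M^{2} + 3 M\right) + M\right) = -5 - \left(M^{2} + 4 M\right) = -5 - M^{2} - 4 M$)
$V = - \frac{2}{11}$ ($V = 3 + \frac{\left(-5 - 6^{2} - 24\right) - 5}{5 + 17} = 3 + \frac{\left(-5 - 36 - 24\right) - 5}{22} = 3 + \left(\left(-5 - 36 - 24\right) - 5\right) \frac{1}{22} = 3 + \left(-65 - 5\right) \frac{1}{22} = 3 - \frac{35}{11} = - \frac{2}{11} \approx -0.18182$)
$508 V = 508 \left(- \frac{2}{11}\right) = - \frac{1016}{11}$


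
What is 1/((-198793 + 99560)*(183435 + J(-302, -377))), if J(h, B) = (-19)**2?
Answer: -1/18238628468 ≈ -5.4829e-11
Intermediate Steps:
J(h, B) = 361
1/((-198793 + 99560)*(183435 + J(-302, -377))) = 1/((-198793 + 99560)*(183435 + 361)) = 1/(-99233*183796) = 1/(-18238628468) = -1/18238628468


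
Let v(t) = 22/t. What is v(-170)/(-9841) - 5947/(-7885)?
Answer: 52364874/69428255 ≈ 0.75423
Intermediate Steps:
v(-170)/(-9841) - 5947/(-7885) = (22/(-170))/(-9841) - 5947/(-7885) = (22*(-1/170))*(-1/9841) - 5947*(-1/7885) = -11/85*(-1/9841) + 313/415 = 11/836485 + 313/415 = 52364874/69428255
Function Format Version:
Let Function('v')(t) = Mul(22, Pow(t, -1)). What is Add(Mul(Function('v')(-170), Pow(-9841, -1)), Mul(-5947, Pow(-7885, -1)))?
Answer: Rational(52364874, 69428255) ≈ 0.75423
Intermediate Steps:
Add(Mul(Function('v')(-170), Pow(-9841, -1)), Mul(-5947, Pow(-7885, -1))) = Add(Mul(Mul(22, Pow(-170, -1)), Pow(-9841, -1)), Mul(-5947, Pow(-7885, -1))) = Add(Mul(Mul(22, Rational(-1, 170)), Rational(-1, 9841)), Mul(-5947, Rational(-1, 7885))) = Add(Mul(Rational(-11, 85), Rational(-1, 9841)), Rational(313, 415)) = Add(Rational(11, 836485), Rational(313, 415)) = Rational(52364874, 69428255)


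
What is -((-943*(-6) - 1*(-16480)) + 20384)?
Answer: -42522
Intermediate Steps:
-((-943*(-6) - 1*(-16480)) + 20384) = -((5658 + 16480) + 20384) = -(22138 + 20384) = -1*42522 = -42522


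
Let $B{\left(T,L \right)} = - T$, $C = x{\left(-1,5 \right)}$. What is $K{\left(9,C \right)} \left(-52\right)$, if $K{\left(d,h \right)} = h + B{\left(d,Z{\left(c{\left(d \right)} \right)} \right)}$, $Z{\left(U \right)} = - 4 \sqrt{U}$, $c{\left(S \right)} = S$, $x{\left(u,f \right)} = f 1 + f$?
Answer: $-52$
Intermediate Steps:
$x{\left(u,f \right)} = 2 f$ ($x{\left(u,f \right)} = f + f = 2 f$)
$C = 10$ ($C = 2 \cdot 5 = 10$)
$K{\left(d,h \right)} = h - d$
$K{\left(9,C \right)} \left(-52\right) = \left(10 - 9\right) \left(-52\right) = 1 \left(-52\right) = -52$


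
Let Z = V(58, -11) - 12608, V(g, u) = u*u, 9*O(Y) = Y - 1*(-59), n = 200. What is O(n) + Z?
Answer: -112124/9 ≈ -12458.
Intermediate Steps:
O(Y) = 59/9 + Y/9 (O(Y) = (Y - 1*(-59))/9 = (Y + 59)/9 = (59 + Y)/9 = 59/9 + Y/9)
V(g, u) = u**2
Z = -12487 (Z = (-11)**2 - 12608 = 121 - 12608 = -12487)
O(n) + Z = (59/9 + (1/9)*200) - 12487 = (59/9 + 200/9) - 12487 = 259/9 - 12487 = -112124/9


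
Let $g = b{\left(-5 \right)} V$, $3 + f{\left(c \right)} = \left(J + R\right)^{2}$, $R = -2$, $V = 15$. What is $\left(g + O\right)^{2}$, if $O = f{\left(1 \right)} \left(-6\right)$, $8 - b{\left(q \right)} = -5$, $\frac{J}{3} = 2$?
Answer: $13689$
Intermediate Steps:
$J = 6$ ($J = 3 \cdot 2 = 6$)
$f{\left(c \right)} = 13$ ($f{\left(c \right)} = -3 + \left(6 - 2\right)^{2} = -3 + 4^{2} = -3 + 16 = 13$)
$b{\left(q \right)} = 13$ ($b{\left(q \right)} = 8 - -5 = 8 + 5 = 13$)
$g = 195$ ($g = 13 \cdot 15 = 195$)
$O = -78$ ($O = 13 \left(-6\right) = -78$)
$\left(g + O\right)^{2} = \left(195 - 78\right)^{2} = 117^{2} = 13689$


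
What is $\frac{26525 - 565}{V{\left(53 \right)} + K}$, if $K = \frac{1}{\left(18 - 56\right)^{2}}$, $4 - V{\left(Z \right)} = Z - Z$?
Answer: $\frac{37486240}{5777} \approx 6488.9$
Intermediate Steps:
$V{\left(Z \right)} = 4$ ($V{\left(Z \right)} = 4 - \left(Z - Z\right) = 4 - 0 = 4 + 0 = 4$)
$K = \frac{1}{1444}$ ($K = \frac{1}{\left(-38\right)^{2}} = \frac{1}{1444} \approx 0.00069252$)
$\frac{26525 - 565}{V{\left(53 \right)} + K} = \frac{26525 - 565}{4 + \frac{1}{1444}} = \frac{25960}{\frac{5777}{1444}} = 25960 \cdot \frac{1444}{5777} = \frac{37486240}{5777}$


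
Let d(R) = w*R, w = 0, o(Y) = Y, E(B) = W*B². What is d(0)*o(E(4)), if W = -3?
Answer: 0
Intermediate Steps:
E(B) = -3*B²
d(R) = 0 (d(R) = 0*R = 0)
d(0)*o(E(4)) = 0*(-3*4²) = 0*(-3*16) = 0*(-48) = 0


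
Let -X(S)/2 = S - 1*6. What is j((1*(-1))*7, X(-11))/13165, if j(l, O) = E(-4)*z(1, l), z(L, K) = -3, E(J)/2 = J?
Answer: 24/13165 ≈ 0.0018230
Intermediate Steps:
E(J) = 2*J
X(S) = 12 - 2*S (X(S) = -2*(S - 1*6) = -2*(S - 6) = -2*(-6 + S) = 12 - 2*S)
j(l, O) = 24 (j(l, O) = (2*(-4))*(-3) = -8*(-3) = 24)
j((1*(-1))*7, X(-11))/13165 = 24/13165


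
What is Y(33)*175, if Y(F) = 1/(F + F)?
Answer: 175/66 ≈ 2.6515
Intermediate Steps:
Y(F) = 1/(2*F)
Y(33)*175 = ((½)/33)*175 = ((½)*(1/33))*175 = (1/66)*175 = 175/66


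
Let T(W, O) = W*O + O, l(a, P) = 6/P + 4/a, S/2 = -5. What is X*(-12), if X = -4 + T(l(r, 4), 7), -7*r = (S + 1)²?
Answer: -3590/27 ≈ -132.96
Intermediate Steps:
S = -10 (S = 2*(-5) = -10)
r = -81/7 (r = -(-10 + 1)²/7 = -⅐*(-9)² = -⅐*81 = -81/7 ≈ -11.571)
l(a, P) = 4/a + 6/P
T(W, O) = O + O*W (T(W, O) = O*W + O = O + O*W)
X = 1795/162 (X = -4 + 7*(1 + (4/(-81/7) + 6/4)) = -4 + 7*(1 + (4*(-7/81) + 6*(¼))) = -4 + 7*(1 + (-28/81 + 3/2)) = -4 + 7*(1 + 187/162) = -4 + 7*(349/162) = -4 + 2443/162 = 1795/162 ≈ 11.080)
X*(-12) = (1795/162)*(-12) = -3590/27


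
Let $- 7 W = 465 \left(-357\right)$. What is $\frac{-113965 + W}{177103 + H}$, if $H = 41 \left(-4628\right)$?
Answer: $\frac{18050}{2529} \approx 7.1372$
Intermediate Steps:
$H = -189748$
$W = 23715$ ($W = - \frac{465 \left(-357\right)}{7} = \left(- \frac{1}{7}\right) \left(-166005\right) = 23715$)
$\frac{-113965 + W}{177103 + H} = \frac{-113965 + 23715}{177103 - 189748} = - \frac{90250}{-12645} = \left(-90250\right) \left(- \frac{1}{12645}\right) = \frac{18050}{2529}$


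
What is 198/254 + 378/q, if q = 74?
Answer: 27666/4699 ≈ 5.8876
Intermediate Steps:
198/254 + 378/q = 198/254 + 378/74 = 198*(1/254) + 378*(1/74) = 99/127 + 189/37 = 27666/4699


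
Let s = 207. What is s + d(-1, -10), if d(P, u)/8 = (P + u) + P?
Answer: 111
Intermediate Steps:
d(P, u) = 8*u + 16*P (d(P, u) = 8*((P + u) + P) = 8*(u + 2*P) = 8*u + 16*P)
s + d(-1, -10) = 207 + (8*(-10) + 16*(-1)) = 207 + (-80 - 16) = 207 - 96 = 111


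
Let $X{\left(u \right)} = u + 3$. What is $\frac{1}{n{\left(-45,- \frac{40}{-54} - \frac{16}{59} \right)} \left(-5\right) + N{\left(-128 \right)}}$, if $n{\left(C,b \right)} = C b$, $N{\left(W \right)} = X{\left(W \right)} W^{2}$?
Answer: $- \frac{177}{362477300} \approx -4.8831 \cdot 10^{-7}$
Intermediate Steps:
$X{\left(u \right)} = 3 + u$
$N{\left(W \right)} = W^{2} \left(3 + W\right)$ ($N{\left(W \right)} = \left(3 + W\right) W^{2} = W^{2} \left(3 + W\right)$)
$\frac{1}{n{\left(-45,- \frac{40}{-54} - \frac{16}{59} \right)} \left(-5\right) + N{\left(-128 \right)}} = \frac{1}{- 45 \left(- \frac{40}{-54} - \frac{16}{59}\right) \left(-5\right) + \left(-128\right)^{2} \left(3 - 128\right)} = \frac{1}{- 45 \left(\left(-40\right) \left(- \frac{1}{54}\right) - \frac{16}{59}\right) \left(-5\right) + 16384 \left(-125\right)} = \frac{1}{- 45 \left(\frac{20}{27} - \frac{16}{59}\right) \left(-5\right) - 2048000} = \frac{1}{\left(-45\right) \frac{748}{1593} \left(-5\right) - 2048000} = \frac{1}{\left(- \frac{3740}{177}\right) \left(-5\right) - 2048000} = \frac{1}{\frac{18700}{177} - 2048000} = \frac{1}{- \frac{362477300}{177}} = - \frac{177}{362477300}$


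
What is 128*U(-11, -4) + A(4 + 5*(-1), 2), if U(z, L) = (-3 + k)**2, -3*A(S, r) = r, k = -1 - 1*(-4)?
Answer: -2/3 ≈ -0.66667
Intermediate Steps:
k = 3 (k = -1 + 4 = 3)
A(S, r) = -r/3
U(z, L) = 0 (U(z, L) = (-3 + 3)**2 = 0**2 = 0)
128*U(-11, -4) + A(4 + 5*(-1), 2) = 128*0 - 1/3*2 = 0 - 2/3 = -2/3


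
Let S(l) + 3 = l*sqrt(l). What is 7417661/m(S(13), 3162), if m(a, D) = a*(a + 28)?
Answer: 7870138321/1719768 - 1060725523*sqrt(13)/1719768 ≈ 2352.4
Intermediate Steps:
S(l) = -3 + l**(3/2) (S(l) = -3 + l*sqrt(l) = -3 + l**(3/2))
m(a, D) = a*(28 + a)
7417661/m(S(13), 3162) = 7417661/(((-3 + 13**(3/2))*(28 + (-3 + 13**(3/2))))) = 7417661/(((-3 + 13*sqrt(13))*(28 + (-3 + 13*sqrt(13))))) = 7417661/(((-3 + 13*sqrt(13))*(25 + 13*sqrt(13)))) = 7417661*(1/((-3 + 13*sqrt(13))*(25 + 13*sqrt(13)))) = 7417661/((-3 + 13*sqrt(13))*(25 + 13*sqrt(13)))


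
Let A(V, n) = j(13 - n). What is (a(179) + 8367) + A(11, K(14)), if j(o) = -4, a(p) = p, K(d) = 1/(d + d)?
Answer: 8542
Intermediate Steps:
K(d) = 1/(2*d)
A(V, n) = -4
(a(179) + 8367) + A(11, K(14)) = (179 + 8367) - 4 = 8546 - 4 = 8542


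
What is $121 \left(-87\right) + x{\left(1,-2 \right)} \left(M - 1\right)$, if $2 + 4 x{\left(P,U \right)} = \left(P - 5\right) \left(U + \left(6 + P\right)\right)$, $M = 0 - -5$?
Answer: $-10549$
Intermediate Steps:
$M = 5$ ($M = 0 + 5 = 5$)
$x{\left(P,U \right)} = - \frac{1}{2} + \frac{\left(-5 + P\right) \left(6 + P + U\right)}{4}$ ($x{\left(P,U \right)} = - \frac{1}{2} + \frac{\left(P - 5\right) \left(U + \left(6 + P\right)\right)}{4} = - \frac{1}{2} + \frac{\left(-5 + P\right) \left(6 + P + U\right)}{4}$)
$121 \left(-87\right) + x{\left(1,-2 \right)} \left(M - 1\right) = 121 \left(-87\right) + \left(-8 - - \frac{5}{2} + \frac{1}{4} \cdot 1 + \frac{1^{2}}{4} + \frac{1}{4} \cdot 1 \left(-2\right)\right) \left(5 - 1\right) = -10527 + \left(-8 + \frac{5}{2} + \frac{1}{4} + \frac{1}{4} \cdot 1 - \frac{1}{2}\right) 4 = -10527 + \left(-8 + \frac{5}{2} + \frac{1}{4} + \frac{1}{4} - \frac{1}{2}\right) 4 = -10527 - 22 = -10549$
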